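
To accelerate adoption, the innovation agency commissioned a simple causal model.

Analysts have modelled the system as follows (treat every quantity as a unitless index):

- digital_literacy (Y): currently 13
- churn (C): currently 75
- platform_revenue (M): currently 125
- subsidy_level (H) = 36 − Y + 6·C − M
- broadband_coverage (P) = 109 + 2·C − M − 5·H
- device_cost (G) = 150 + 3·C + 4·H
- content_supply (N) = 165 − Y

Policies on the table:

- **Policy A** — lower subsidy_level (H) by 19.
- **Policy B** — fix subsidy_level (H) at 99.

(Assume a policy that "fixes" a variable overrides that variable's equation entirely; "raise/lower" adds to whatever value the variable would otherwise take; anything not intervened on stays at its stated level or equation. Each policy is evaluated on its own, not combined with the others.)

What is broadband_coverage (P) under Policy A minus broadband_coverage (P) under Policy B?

-1150

Policy A (H − 19):
  Y = 13
  C = 75
  M = 125
  H = 36 − 13 + 6·75 − 125 (−19 from intervention) = 329
  P = 109 + 2·75 − 125 − 5·329 = -1511
Policy B (H := 99):
  Y = 13
  C = 75
  M = 125
  H = 99
  P = 109 + 2·75 − 125 − 5·99 = -361
P: -1511 − (-361) = -1150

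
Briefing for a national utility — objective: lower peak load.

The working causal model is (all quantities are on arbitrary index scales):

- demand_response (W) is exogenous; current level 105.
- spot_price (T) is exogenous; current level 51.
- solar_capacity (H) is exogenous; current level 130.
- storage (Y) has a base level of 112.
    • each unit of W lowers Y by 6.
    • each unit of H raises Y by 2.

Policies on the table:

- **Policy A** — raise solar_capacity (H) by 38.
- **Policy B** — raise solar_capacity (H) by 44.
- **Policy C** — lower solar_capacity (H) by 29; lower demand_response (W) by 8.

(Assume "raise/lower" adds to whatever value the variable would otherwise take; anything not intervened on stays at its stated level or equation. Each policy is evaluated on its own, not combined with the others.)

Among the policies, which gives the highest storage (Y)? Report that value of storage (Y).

Policy A (H + 38):
  W = 105
  H = 130 + 38 = 168
  Y = 112 − 6·105 + 2·168 = -182
Policy B (H + 44):
  W = 105
  H = 130 + 44 = 174
  Y = 112 − 6·105 + 2·174 = -170
Policy C (H − 29, W − 8):
  W = 105 − 8 = 97
  H = 130 − 29 = 101
  Y = 112 − 6·97 + 2·101 = -268
Comparing — Policy A: Y=-182, Policy B: Y=-170, Policy C: Y=-268. Highest is -170 (Policy B).

-170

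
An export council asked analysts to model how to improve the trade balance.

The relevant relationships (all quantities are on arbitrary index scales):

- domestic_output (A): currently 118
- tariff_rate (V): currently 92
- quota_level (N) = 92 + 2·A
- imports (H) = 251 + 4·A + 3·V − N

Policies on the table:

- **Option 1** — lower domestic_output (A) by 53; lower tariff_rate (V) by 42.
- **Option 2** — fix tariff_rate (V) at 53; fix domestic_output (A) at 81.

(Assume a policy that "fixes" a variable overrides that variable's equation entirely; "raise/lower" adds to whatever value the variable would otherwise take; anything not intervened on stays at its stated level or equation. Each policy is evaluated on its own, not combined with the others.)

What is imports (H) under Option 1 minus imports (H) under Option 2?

Option 1 (A − 53, V − 42):
  A = 118 − 53 = 65
  V = 92 − 42 = 50
  N = 92 + 2·65 = 222
  H = 251 + 4·65 + 3·50 − 222 = 439
Option 2 (V := 53, A := 81):
  A = 81
  V = 53
  N = 92 + 2·81 = 254
  H = 251 + 4·81 + 3·53 − 254 = 480
H: 439 − 480 = -41

-41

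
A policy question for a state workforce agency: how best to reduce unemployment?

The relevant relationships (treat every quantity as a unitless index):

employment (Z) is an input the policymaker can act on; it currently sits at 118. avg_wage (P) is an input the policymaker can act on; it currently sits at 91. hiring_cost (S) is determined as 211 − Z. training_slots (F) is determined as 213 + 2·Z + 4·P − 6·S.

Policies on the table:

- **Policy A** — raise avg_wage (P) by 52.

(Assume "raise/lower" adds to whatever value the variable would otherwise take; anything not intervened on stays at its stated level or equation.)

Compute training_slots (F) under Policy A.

463

Policy A (P + 52):
  Z = 118
  P = 91 + 52 = 143
  S = 211 − 118 = 93
  F = 213 + 2·118 + 4·143 − 6·93 = 463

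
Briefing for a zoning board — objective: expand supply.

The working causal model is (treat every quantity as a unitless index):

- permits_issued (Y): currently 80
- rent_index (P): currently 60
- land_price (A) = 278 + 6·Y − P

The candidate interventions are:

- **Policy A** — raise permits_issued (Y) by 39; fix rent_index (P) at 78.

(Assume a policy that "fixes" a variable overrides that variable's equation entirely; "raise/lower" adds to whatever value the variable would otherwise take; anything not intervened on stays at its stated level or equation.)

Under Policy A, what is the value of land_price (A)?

Policy A (Y + 39, P := 78):
  Y = 80 + 39 = 119
  P = 78
  A = 278 + 6·119 − 78 = 914

914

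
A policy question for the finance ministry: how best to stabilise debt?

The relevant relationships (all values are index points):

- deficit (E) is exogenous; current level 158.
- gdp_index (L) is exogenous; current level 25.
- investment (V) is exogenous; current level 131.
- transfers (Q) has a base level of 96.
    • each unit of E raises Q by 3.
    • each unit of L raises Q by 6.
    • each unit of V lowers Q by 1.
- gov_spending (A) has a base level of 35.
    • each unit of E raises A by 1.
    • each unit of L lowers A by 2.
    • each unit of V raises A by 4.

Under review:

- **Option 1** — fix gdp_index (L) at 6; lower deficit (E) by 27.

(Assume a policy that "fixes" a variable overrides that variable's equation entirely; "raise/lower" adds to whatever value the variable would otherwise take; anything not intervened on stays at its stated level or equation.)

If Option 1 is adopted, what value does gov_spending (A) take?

Option 1 (L := 6, E − 27):
  E = 158 − 27 = 131
  L = 6
  V = 131
  A = 35 + 131 − 2·6 + 4·131 = 678

678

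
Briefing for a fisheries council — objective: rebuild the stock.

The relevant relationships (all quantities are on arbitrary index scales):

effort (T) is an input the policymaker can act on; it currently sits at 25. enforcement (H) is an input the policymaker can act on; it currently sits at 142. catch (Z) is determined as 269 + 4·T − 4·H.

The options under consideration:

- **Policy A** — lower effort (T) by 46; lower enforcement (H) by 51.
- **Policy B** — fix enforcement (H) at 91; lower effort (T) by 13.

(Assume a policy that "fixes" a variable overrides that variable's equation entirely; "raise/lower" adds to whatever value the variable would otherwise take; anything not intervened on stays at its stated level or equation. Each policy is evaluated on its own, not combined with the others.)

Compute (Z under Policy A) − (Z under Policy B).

-132

Policy A (T − 46, H − 51):
  T = 25 − 46 = -21
  H = 142 − 51 = 91
  Z = 269 + 4·(-21) − 4·91 = -179
Policy B (H := 91, T − 13):
  T = 25 − 13 = 12
  H = 91
  Z = 269 + 4·12 − 4·91 = -47
Z: -179 − (-47) = -132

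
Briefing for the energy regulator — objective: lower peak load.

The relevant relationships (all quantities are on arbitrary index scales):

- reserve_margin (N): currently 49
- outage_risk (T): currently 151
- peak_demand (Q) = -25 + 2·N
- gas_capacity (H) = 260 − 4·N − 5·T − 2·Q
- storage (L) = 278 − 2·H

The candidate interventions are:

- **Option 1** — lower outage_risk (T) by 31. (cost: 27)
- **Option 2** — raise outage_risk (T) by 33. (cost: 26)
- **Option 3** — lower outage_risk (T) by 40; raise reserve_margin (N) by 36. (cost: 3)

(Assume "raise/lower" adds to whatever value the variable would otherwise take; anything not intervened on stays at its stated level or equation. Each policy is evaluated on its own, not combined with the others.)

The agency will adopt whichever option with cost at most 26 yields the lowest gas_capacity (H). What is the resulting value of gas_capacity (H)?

Option 2 (T + 33):
  N = 49
  T = 151 + 33 = 184
  Q = -25 + 2·49 = 73
  H = 260 − 4·49 − 5·184 − 2·73 = -1002
Option 3 (T − 40, N + 36):
  N = 49 + 36 = 85
  T = 151 − 40 = 111
  Q = -25 + 2·85 = 145
  H = 260 − 4·85 − 5·111 − 2·145 = -925
Comparing — Option 2: H=-1002, Option 3: H=-925. Lowest is -1002 (Option 2).

-1002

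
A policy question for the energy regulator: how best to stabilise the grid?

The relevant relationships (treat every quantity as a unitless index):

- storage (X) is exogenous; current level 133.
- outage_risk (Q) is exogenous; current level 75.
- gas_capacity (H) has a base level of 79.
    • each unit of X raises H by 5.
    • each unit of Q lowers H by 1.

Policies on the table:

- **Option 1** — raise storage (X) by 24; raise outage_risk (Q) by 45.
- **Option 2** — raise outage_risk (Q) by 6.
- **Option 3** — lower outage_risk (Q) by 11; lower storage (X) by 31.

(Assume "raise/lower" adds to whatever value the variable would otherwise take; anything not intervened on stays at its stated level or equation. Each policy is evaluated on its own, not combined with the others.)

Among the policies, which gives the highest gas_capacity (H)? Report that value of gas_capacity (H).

Option 1 (X + 24, Q + 45):
  X = 133 + 24 = 157
  Q = 75 + 45 = 120
  H = 79 + 5·157 − 120 = 744
Option 2 (Q + 6):
  X = 133
  Q = 75 + 6 = 81
  H = 79 + 5·133 − 81 = 663
Option 3 (Q − 11, X − 31):
  X = 133 − 31 = 102
  Q = 75 − 11 = 64
  H = 79 + 5·102 − 64 = 525
Comparing — Option 1: H=744, Option 2: H=663, Option 3: H=525. Highest is 744 (Option 1).

744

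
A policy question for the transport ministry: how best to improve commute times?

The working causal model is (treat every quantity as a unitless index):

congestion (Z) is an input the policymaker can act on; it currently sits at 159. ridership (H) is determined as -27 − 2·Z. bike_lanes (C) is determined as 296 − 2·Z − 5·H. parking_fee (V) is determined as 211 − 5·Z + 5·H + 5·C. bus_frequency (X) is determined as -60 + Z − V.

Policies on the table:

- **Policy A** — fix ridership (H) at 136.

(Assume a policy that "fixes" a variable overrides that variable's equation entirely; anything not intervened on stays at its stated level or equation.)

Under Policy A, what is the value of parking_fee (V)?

-3414

Policy A (H := 136):
  Z = 159
  H = 136
  C = 296 − 2·159 − 5·136 = -702
  V = 211 − 5·159 + 5·136 + 5·(-702) = -3414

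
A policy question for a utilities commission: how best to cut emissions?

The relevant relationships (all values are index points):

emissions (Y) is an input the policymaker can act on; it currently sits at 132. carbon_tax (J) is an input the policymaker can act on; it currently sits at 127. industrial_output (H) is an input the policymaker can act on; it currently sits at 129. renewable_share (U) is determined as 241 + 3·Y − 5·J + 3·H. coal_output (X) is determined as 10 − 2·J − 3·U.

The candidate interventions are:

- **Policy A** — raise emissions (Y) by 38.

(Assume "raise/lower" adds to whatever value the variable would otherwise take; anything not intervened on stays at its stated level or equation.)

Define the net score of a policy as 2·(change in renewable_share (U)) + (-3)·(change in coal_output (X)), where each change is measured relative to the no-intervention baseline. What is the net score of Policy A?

1254

Baseline:
  Y = 132
  J = 127
  H = 129
  U = 241 + 3·132 − 5·127 + 3·129 = 389
  X = 10 − 2·127 − 3·389 = -1411
Policy A (Y + 38):
  Y = 132 + 38 = 170
  J = 127
  H = 129
  U = 241 + 3·170 − 5·127 + 3·129 = 503
  X = 10 − 2·127 − 3·503 = -1753
ΔU = 503 − 389 = 114; ΔX = -1753 − (-1411) = -342
Score = 2·114 + (-3)·(-342) = 1254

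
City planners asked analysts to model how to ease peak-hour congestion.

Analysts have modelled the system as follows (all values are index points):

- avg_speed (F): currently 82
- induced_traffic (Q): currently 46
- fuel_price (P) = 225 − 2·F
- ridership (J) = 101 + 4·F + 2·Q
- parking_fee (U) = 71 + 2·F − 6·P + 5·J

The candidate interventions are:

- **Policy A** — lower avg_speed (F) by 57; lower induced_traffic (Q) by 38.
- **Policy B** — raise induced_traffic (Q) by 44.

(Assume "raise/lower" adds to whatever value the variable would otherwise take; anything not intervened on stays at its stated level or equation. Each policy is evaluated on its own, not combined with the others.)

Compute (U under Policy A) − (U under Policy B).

-2758

Policy A (F − 57, Q − 38):
  F = 82 − 57 = 25
  Q = 46 − 38 = 8
  P = 225 − 2·25 = 175
  J = 101 + 4·25 + 2·8 = 217
  U = 71 + 2·25 − 6·175 + 5·217 = 156
Policy B (Q + 44):
  F = 82
  Q = 46 + 44 = 90
  P = 225 − 2·82 = 61
  J = 101 + 4·82 + 2·90 = 609
  U = 71 + 2·82 − 6·61 + 5·609 = 2914
U: 156 − 2914 = -2758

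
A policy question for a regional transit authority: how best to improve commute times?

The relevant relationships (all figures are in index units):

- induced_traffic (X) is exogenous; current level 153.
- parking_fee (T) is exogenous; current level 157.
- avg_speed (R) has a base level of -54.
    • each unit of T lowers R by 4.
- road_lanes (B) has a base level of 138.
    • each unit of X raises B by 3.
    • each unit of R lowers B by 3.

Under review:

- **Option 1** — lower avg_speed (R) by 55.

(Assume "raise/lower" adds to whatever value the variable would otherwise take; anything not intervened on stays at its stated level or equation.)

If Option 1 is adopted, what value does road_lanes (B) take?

Option 1 (R − 55):
  X = 153
  T = 157
  R = -54 − 4·157 (−55 from intervention) = -737
  B = 138 + 3·153 − 3·(-737) = 2808

2808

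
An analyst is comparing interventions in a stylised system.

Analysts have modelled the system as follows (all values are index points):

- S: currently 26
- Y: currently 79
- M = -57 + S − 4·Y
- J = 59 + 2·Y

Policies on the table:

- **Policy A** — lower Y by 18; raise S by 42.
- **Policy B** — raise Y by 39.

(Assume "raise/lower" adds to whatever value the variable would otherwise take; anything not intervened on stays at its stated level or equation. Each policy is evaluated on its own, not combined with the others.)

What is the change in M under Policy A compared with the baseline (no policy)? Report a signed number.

114

Baseline:
  S = 26
  Y = 79
  M = -57 + 26 − 4·79 = -347
Policy A (Y − 18, S + 42):
  S = 26 + 42 = 68
  Y = 79 − 18 = 61
  M = -57 + 68 − 4·61 = -233
Change in M: -233 − (-347) = 114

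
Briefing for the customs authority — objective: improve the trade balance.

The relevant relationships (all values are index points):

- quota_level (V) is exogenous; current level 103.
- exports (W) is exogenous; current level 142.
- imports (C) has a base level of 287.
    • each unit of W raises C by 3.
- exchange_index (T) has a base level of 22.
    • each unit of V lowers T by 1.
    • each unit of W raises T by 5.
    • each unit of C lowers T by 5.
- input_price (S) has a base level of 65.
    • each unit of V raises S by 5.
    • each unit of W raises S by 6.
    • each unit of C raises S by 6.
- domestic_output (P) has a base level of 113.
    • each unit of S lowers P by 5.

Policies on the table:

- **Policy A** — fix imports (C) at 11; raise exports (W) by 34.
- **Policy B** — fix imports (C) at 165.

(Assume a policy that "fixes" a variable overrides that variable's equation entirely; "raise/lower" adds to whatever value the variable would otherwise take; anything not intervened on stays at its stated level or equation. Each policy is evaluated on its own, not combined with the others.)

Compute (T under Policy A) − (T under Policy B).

940

Policy A (C := 11, W + 34):
  V = 103
  W = 142 + 34 = 176
  C = 11
  T = 22 − 103 + 5·176 − 5·11 = 744
Policy B (C := 165):
  V = 103
  W = 142
  C = 165
  T = 22 − 103 + 5·142 − 5·165 = -196
T: 744 − (-196) = 940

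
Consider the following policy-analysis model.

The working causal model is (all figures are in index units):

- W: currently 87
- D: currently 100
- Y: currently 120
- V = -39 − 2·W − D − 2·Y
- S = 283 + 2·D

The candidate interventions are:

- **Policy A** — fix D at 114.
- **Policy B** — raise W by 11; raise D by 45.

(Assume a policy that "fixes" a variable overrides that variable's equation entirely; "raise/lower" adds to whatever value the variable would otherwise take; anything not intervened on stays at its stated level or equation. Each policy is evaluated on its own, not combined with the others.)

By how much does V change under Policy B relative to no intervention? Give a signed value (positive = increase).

-67

Baseline:
  W = 87
  D = 100
  Y = 120
  V = -39 − 2·87 − 100 − 2·120 = -553
Policy B (W + 11, D + 45):
  W = 87 + 11 = 98
  D = 100 + 45 = 145
  Y = 120
  V = -39 − 2·98 − 145 − 2·120 = -620
Change in V: -620 − (-553) = -67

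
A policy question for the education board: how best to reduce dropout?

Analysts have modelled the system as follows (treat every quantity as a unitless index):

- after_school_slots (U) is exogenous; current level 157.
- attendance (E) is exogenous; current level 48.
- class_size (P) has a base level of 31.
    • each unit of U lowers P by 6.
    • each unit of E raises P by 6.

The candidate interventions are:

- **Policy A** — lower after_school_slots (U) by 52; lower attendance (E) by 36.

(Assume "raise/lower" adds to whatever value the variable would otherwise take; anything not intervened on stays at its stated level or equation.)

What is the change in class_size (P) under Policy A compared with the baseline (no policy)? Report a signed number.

96

Baseline:
  U = 157
  E = 48
  P = 31 − 6·157 + 6·48 = -623
Policy A (U − 52, E − 36):
  U = 157 − 52 = 105
  E = 48 − 36 = 12
  P = 31 − 6·105 + 6·12 = -527
Change in P: -527 − (-623) = 96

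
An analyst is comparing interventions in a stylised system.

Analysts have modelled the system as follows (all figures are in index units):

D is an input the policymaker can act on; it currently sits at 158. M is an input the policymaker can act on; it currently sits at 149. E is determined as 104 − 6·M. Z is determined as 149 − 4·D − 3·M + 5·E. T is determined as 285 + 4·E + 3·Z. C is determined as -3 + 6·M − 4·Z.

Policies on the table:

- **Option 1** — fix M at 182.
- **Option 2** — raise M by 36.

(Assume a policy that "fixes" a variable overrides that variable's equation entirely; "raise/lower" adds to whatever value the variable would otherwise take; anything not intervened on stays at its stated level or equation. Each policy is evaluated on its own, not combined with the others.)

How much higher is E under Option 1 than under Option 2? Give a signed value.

Option 1 (M := 182):
  M = 182
  E = 104 − 6·182 = -988
Option 2 (M + 36):
  M = 149 + 36 = 185
  E = 104 − 6·185 = -1006
E: -988 − (-1006) = 18

18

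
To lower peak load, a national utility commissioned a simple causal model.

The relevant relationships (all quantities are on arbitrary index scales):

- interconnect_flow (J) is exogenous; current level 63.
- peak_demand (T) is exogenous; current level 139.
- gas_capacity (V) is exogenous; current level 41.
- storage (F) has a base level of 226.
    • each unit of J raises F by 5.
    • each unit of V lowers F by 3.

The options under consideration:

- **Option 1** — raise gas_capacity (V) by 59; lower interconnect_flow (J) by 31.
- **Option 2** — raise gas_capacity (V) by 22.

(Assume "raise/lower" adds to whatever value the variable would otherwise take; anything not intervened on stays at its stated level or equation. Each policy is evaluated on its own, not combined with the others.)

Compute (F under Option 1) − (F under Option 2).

-266

Option 1 (V + 59, J − 31):
  J = 63 − 31 = 32
  V = 41 + 59 = 100
  F = 226 + 5·32 − 3·100 = 86
Option 2 (V + 22):
  J = 63
  V = 41 + 22 = 63
  F = 226 + 5·63 − 3·63 = 352
F: 86 − 352 = -266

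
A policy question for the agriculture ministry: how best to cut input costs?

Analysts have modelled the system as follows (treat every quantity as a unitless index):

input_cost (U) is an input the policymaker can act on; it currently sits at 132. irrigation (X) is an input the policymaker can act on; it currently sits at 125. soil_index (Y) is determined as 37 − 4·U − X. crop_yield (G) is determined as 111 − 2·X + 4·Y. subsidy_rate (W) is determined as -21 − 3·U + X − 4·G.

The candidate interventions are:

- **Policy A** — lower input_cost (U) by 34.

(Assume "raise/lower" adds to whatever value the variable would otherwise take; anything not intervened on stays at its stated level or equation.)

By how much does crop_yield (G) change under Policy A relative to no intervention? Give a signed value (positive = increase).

Baseline:
  U = 132
  X = 125
  Y = 37 − 4·132 − 125 = -616
  G = 111 − 2·125 + 4·(-616) = -2603
Policy A (U − 34):
  U = 132 − 34 = 98
  X = 125
  Y = 37 − 4·98 − 125 = -480
  G = 111 − 2·125 + 4·(-480) = -2059
Change in G: -2059 − (-2603) = 544

544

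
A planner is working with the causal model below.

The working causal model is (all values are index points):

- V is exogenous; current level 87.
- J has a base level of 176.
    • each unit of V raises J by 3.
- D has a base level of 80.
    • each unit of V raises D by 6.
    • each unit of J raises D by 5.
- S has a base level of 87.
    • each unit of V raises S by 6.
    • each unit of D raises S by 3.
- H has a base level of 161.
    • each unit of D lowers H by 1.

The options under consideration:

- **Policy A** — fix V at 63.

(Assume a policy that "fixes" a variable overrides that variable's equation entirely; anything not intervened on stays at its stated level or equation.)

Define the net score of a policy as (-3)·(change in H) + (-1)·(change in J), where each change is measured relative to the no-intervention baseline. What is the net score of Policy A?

Baseline:
  V = 87
  J = 176 + 3·87 = 437
  D = 80 + 6·87 + 5·437 = 2787
  H = 161 − 2787 = -2626
Policy A (V := 63):
  V = 63
  J = 176 + 3·63 = 365
  D = 80 + 6·63 + 5·365 = 2283
  H = 161 − 2283 = -2122
ΔH = -2122 − (-2626) = 504; ΔJ = 365 − 437 = -72
Score = (-3)·504 + (-1)·(-72) = -1440

-1440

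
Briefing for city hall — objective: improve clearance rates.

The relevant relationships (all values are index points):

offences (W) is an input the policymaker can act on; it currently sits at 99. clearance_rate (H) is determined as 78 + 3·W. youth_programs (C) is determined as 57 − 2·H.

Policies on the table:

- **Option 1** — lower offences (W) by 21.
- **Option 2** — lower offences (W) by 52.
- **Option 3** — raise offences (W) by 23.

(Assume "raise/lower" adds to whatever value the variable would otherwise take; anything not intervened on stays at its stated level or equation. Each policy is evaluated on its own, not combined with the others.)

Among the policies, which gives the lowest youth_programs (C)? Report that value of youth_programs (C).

Option 1 (W − 21):
  W = 99 − 21 = 78
  H = 78 + 3·78 = 312
  C = 57 − 2·312 = -567
Option 2 (W − 52):
  W = 99 − 52 = 47
  H = 78 + 3·47 = 219
  C = 57 − 2·219 = -381
Option 3 (W + 23):
  W = 99 + 23 = 122
  H = 78 + 3·122 = 444
  C = 57 − 2·444 = -831
Comparing — Option 1: C=-567, Option 2: C=-381, Option 3: C=-831. Lowest is -831 (Option 3).

-831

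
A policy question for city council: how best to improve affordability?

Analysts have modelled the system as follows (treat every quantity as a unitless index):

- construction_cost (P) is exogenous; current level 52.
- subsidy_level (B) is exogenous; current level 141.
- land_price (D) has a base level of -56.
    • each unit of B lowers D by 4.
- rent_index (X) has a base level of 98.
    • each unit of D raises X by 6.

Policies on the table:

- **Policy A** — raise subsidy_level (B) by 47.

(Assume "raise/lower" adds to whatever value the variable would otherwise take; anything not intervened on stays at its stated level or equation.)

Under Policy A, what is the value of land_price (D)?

Policy A (B + 47):
  B = 141 + 47 = 188
  D = -56 − 4·188 = -808

-808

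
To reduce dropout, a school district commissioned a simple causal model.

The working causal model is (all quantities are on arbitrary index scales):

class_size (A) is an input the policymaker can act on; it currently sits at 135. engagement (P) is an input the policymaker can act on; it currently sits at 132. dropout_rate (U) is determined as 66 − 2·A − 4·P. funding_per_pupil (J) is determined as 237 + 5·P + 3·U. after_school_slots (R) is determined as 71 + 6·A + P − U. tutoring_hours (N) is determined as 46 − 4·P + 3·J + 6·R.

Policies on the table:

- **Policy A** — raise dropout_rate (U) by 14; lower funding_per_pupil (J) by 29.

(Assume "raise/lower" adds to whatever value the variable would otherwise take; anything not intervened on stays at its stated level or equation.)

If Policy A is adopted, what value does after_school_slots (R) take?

1731

Policy A (U + 14, J − 29):
  A = 135
  P = 132
  U = 66 − 2·135 − 4·132 (+14 from intervention) = -718
  R = 71 + 6·135 + 132 − (-718) = 1731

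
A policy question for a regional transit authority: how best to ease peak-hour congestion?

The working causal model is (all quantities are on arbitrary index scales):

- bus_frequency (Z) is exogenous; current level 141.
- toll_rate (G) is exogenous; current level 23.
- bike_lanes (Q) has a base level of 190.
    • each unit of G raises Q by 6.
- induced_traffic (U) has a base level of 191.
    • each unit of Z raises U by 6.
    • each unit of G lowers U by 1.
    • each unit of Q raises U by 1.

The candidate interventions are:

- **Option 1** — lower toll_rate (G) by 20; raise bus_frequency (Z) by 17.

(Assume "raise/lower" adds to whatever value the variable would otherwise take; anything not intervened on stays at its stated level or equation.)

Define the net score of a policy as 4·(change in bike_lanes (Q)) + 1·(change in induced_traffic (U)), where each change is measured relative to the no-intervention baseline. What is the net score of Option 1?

Baseline:
  Z = 141
  G = 23
  Q = 190 + 6·23 = 328
  U = 191 + 6·141 − 23 + 328 = 1342
Option 1 (G − 20, Z + 17):
  Z = 141 + 17 = 158
  G = 23 − 20 = 3
  Q = 190 + 6·3 = 208
  U = 191 + 6·158 − 3 + 208 = 1344
ΔQ = 208 − 328 = -120; ΔU = 1344 − 1342 = 2
Score = 4·(-120) + 1·2 = -478

-478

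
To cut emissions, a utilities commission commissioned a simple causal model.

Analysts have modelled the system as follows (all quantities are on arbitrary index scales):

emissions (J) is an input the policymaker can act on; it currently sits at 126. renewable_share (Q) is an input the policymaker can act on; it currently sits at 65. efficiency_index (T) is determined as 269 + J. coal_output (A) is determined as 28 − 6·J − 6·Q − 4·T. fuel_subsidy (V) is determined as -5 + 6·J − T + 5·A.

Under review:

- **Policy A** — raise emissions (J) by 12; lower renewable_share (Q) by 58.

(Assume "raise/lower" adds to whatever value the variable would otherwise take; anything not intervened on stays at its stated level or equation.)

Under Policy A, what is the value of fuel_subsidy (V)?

Policy A (J + 12, Q − 58):
  J = 126 + 12 = 138
  Q = 65 − 58 = 7
  T = 269 + 138 = 407
  A = 28 − 6·138 − 6·7 − 4·407 = -2470
  V = -5 + 6·138 − 407 + 5·(-2470) = -11934

-11934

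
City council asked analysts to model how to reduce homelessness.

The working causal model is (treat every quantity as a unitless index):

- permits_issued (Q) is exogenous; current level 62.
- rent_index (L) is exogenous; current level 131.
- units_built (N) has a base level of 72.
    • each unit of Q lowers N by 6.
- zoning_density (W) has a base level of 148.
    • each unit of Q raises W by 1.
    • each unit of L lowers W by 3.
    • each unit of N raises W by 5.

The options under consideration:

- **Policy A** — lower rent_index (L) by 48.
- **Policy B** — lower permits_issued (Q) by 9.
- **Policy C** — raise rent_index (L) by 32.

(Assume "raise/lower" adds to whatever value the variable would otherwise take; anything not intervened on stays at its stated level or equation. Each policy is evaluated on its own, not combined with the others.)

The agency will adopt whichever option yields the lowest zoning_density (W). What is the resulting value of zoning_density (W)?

-1779

Policy A (L − 48):
  Q = 62
  L = 131 − 48 = 83
  N = 72 − 6·62 = -300
  W = 148 + 62 − 3·83 + 5·(-300) = -1539
Policy B (Q − 9):
  Q = 62 − 9 = 53
  L = 131
  N = 72 − 6·53 = -246
  W = 148 + 53 − 3·131 + 5·(-246) = -1422
Policy C (L + 32):
  Q = 62
  L = 131 + 32 = 163
  N = 72 − 6·62 = -300
  W = 148 + 62 − 3·163 + 5·(-300) = -1779
Comparing — Policy A: W=-1539, Policy B: W=-1422, Policy C: W=-1779. Lowest is -1779 (Policy C).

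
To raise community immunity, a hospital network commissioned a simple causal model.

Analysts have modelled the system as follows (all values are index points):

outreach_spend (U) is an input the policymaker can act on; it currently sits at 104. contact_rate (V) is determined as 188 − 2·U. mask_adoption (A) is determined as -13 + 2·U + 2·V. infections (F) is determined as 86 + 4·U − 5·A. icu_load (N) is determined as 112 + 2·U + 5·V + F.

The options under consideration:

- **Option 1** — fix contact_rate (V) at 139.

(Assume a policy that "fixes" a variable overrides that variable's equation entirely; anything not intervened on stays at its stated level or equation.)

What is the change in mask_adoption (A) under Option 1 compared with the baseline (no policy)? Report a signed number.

Baseline:
  U = 104
  V = 188 − 2·104 = -20
  A = -13 + 2·104 + 2·(-20) = 155
Option 1 (V := 139):
  U = 104
  V = 139
  A = -13 + 2·104 + 2·139 = 473
Change in A: 473 − 155 = 318

318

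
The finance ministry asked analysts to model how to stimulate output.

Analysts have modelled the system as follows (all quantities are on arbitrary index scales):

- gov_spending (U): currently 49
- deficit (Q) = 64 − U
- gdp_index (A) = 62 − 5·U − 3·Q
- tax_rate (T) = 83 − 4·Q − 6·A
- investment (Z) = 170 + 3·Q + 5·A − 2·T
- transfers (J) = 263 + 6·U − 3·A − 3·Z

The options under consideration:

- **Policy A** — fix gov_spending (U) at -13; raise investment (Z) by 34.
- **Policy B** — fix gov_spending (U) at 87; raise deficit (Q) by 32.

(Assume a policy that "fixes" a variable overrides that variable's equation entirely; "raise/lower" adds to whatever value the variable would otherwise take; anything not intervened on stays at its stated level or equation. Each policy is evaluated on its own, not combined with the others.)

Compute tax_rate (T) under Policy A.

399

Policy A (U := -13, Z + 34):
  U = -13
  Q = 64 − (-13) = 77
  A = 62 − 5·(-13) − 3·77 = -104
  T = 83 − 4·77 − 6·(-104) = 399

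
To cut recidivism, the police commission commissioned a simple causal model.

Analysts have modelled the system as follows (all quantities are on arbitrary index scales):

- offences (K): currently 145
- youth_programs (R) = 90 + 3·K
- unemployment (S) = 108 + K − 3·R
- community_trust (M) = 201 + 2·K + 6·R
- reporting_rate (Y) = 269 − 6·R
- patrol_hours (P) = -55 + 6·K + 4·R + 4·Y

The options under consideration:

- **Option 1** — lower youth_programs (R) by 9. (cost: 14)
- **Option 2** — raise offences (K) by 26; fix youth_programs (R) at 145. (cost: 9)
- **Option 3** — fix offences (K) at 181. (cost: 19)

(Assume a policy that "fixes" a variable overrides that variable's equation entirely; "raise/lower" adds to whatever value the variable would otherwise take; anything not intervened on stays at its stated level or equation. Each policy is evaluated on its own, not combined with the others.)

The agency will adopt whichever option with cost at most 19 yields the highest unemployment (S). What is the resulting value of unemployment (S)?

-156

Option 1 (R − 9):
  K = 145
  R = 90 + 3·145 (−9 from intervention) = 516
  S = 108 + 145 − 3·516 = -1295
Option 2 (K + 26, R := 145):
  K = 145 + 26 = 171
  R = 145
  S = 108 + 171 − 3·145 = -156
Option 3 (K := 181):
  K = 181
  R = 90 + 3·181 = 633
  S = 108 + 181 − 3·633 = -1610
Comparing — Option 1: S=-1295, Option 2: S=-156, Option 3: S=-1610. Highest is -156 (Option 2).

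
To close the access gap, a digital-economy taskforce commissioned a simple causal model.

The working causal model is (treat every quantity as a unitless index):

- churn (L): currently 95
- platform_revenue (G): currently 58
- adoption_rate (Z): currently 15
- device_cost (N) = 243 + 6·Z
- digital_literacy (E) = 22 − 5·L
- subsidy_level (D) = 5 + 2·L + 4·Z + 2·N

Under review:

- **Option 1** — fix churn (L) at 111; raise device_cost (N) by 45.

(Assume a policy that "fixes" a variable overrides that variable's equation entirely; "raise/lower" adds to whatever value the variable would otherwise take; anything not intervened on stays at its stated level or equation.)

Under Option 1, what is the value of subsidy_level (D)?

1043

Option 1 (L := 111, N + 45):
  L = 111
  Z = 15
  N = 243 + 6·15 (+45 from intervention) = 378
  D = 5 + 2·111 + 4·15 + 2·378 = 1043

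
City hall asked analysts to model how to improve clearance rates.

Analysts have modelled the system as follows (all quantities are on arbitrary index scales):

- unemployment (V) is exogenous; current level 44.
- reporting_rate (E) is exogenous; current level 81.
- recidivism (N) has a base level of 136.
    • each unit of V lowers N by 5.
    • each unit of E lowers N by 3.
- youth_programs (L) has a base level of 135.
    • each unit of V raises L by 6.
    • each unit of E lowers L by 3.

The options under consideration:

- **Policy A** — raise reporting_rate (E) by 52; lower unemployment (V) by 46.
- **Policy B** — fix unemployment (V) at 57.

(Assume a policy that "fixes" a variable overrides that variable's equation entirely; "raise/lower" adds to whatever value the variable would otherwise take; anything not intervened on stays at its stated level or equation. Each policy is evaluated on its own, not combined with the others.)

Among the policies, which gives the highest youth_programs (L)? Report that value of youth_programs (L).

234

Policy A (E + 52, V − 46):
  V = 44 − 46 = -2
  E = 81 + 52 = 133
  L = 135 + 6·(-2) − 3·133 = -276
Policy B (V := 57):
  V = 57
  E = 81
  L = 135 + 6·57 − 3·81 = 234
Comparing — Policy A: L=-276, Policy B: L=234. Highest is 234 (Policy B).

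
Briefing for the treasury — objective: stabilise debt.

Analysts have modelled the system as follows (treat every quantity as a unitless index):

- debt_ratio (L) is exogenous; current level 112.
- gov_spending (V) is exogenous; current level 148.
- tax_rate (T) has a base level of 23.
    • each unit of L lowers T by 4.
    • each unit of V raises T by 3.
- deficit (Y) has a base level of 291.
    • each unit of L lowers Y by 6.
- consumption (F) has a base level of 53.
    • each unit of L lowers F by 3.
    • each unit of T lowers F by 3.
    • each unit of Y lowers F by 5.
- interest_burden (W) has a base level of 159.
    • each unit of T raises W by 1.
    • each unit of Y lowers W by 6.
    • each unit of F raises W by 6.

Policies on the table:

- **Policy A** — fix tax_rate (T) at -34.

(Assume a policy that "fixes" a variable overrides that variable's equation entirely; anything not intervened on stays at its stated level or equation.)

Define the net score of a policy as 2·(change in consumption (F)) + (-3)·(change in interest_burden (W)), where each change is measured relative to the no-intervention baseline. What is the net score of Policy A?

-2385

Baseline:
  L = 112
  V = 148
  T = 23 − 4·112 + 3·148 = 19
  Y = 291 − 6·112 = -381
  F = 53 − 3·112 − 3·19 − 5·(-381) = 1565
  W = 159 + 19 − 6·(-381) + 6·1565 = 11854
Policy A (T := -34):
  L = 112
  V = 148
  T = -34
  Y = 291 − 6·112 = -381
  F = 53 − 3·112 − 3·(-34) − 5·(-381) = 1724
  W = 159 + (-34) − 6·(-381) + 6·1724 = 12755
ΔF = 1724 − 1565 = 159; ΔW = 12755 − 11854 = 901
Score = 2·159 + (-3)·901 = -2385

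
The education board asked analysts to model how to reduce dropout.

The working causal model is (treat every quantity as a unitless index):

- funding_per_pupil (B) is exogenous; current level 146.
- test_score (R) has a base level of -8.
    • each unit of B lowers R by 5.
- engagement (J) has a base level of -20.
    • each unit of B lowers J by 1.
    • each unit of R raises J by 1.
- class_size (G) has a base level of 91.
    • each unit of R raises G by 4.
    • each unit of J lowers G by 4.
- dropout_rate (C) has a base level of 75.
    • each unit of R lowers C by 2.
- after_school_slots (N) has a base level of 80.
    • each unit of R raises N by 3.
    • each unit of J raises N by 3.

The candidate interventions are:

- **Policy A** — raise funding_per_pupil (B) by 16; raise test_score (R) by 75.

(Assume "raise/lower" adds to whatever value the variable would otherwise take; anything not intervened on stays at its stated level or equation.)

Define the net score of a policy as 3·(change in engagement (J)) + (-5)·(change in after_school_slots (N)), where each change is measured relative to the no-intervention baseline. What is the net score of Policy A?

Baseline:
  B = 146
  R = -8 − 5·146 = -738
  J = -20 − 146 + (-738) = -904
  N = 80 + 3·(-738) + 3·(-904) = -4846
Policy A (B + 16, R + 75):
  B = 146 + 16 = 162
  R = -8 − 5·162 (+75 from intervention) = -743
  J = -20 − 162 + (-743) = -925
  N = 80 + 3·(-743) + 3·(-925) = -4924
ΔJ = -925 − (-904) = -21; ΔN = -4924 − (-4846) = -78
Score = 3·(-21) + (-5)·(-78) = 327

327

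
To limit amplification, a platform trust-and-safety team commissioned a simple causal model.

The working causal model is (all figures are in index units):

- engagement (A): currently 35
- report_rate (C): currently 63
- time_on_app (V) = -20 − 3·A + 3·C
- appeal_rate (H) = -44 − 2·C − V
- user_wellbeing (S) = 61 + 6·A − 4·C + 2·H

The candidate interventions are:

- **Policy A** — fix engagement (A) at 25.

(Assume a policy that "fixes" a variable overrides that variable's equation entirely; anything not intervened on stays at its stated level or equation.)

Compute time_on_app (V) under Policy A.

94

Policy A (A := 25):
  A = 25
  C = 63
  V = -20 − 3·25 + 3·63 = 94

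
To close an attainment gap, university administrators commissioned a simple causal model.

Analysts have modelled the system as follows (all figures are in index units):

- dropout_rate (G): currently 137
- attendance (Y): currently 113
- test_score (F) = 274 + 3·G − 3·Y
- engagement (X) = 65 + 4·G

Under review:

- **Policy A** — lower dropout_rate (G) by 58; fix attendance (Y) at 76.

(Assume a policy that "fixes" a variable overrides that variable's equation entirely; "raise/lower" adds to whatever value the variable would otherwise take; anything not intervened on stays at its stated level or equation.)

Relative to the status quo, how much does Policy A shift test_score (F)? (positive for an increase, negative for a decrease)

Baseline:
  G = 137
  Y = 113
  F = 274 + 3·137 − 3·113 = 346
Policy A (G − 58, Y := 76):
  G = 137 − 58 = 79
  Y = 76
  F = 274 + 3·79 − 3·76 = 283
Change in F: 283 − 346 = -63

-63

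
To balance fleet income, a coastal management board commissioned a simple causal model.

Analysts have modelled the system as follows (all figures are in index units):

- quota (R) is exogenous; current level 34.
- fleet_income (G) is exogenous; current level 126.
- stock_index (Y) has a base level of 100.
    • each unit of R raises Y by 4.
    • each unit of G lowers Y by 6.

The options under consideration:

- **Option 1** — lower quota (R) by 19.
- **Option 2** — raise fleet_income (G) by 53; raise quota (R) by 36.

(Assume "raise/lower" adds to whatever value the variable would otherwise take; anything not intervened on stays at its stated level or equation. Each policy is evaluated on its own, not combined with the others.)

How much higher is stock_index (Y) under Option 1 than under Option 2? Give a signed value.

98

Option 1 (R − 19):
  R = 34 − 19 = 15
  G = 126
  Y = 100 + 4·15 − 6·126 = -596
Option 2 (G + 53, R + 36):
  R = 34 + 36 = 70
  G = 126 + 53 = 179
  Y = 100 + 4·70 − 6·179 = -694
Y: -596 − (-694) = 98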